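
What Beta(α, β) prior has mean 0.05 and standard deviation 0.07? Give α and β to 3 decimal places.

σ² = 0.07² = 0.0049.
With s = α+β, Var = μ(1−μ)/(s+1), so s+1 = (0.05×0.95)/0.0049 = 9.6939 and s = 8.6939.
α = μs = 0.435, β = (1−μ)s = 8.259.

α = 0.435, β = 8.259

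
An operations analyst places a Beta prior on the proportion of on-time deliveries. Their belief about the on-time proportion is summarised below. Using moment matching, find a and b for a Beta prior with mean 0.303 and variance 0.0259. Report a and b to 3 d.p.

a = 2.168, b = 4.986

Let s = a+b. The Beta variance is μ(1−μ)/(s+1).
So s+1 = μ(1−μ)/σ² = (0.303×0.697)/0.0259 = 0.211191/0.0259 = 8.1541, giving s = 7.1541.
Then a = μs = 0.303×7.1541 = 2.168 and b = (1−μ)s = 0.697×7.1541 = 4.986.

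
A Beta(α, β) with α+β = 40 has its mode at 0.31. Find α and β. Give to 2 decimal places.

For α,β>1 the mode is (α−1)/(α+β−2), so α = mode·(κ−2)+1 = 0.31×38+1 = 12.78.
And β = (1−mode)·(κ−2)+1 = 0.69×38+1 = 27.22.

α = 12.78, β = 27.22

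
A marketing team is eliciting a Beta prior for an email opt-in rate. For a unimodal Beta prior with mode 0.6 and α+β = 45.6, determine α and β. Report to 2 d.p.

For α,β>1 the mode is (α−1)/(α+β−2), so α = mode·(κ−2)+1 = 0.6×43.6+1 = 27.16.
And β = (1−mode)·(κ−2)+1 = 0.4×43.6+1 = 18.44.

α = 27.16, β = 18.44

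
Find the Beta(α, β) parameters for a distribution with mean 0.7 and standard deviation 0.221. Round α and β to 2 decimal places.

α = 2.31, β = 0.99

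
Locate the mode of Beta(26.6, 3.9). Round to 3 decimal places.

0.898

With α,β > 1, mode = (α−1)/(α+β−2) = 25.6/28.5 = 0.898.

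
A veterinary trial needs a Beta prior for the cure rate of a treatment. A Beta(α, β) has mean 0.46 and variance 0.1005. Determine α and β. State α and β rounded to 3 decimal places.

Write ν = α+β; then α = μν and Var = μ(1−μ)/(ν+1).
ν = μ(1−μ)/Var − 1 = 0.2484/0.1005 − 1 = 1.4716.
α = 0.46·1.4716 = 0.677, β = 0.54·1.4716 = 0.795.

α = 0.677, β = 0.795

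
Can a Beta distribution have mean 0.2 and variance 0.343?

For any Beta, Var(X) < E[X]·(1−E[X]).
Here μ(1−μ) = 0.2×0.8 = 0.16, and 0.343 ≥ 0.16.

No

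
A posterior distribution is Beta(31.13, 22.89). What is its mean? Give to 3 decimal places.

E[X] = α/(α+β) = 31.13/54.02 = 0.576.

0.576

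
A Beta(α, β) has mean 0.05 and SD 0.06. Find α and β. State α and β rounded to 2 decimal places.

α = 0.61, β = 11.58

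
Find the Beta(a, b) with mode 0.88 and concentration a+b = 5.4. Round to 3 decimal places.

a = 3.992, b = 1.408

For a,b>1 the mode is (a−1)/(a+b−2), so a = mode·(κ−2)+1 = 0.88×3.4+1 = 3.992.
And b = (1−mode)·(κ−2)+1 = 0.12×3.4+1 = 1.408.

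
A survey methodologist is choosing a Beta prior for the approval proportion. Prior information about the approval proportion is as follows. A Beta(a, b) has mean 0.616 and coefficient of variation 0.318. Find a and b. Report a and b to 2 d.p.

Var = (CV·μ)² = (0.318×0.616)² = 0.038372.
a+b = μ(1−μ)/Var − 1 = 0.236544/0.038372 − 1 = 5.1645.
Thus a = 0.616·5.1645 = 3.18 and b = 0.384·5.1645 = 1.98.

a = 3.18, b = 1.98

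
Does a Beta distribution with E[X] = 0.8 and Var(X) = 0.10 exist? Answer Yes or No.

For any Beta, Var(X) < E[X]·(1−E[X]).
Here μ(1−μ) = 0.8×0.2 = 0.16, and 0.10 < 0.16.

Yes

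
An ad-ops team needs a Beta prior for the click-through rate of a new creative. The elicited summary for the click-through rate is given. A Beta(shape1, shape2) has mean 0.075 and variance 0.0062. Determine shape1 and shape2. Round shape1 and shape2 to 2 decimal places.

shape1 = 0.76, shape2 = 9.43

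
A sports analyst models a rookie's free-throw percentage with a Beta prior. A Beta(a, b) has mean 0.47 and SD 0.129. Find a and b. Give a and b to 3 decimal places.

a = 6.565, b = 7.404

σ² = 0.129² = 0.016641.
With s = a+b, Var = μ(1−μ)/(s+1), so s+1 = (0.47×0.53)/0.016641 = 14.9691 and s = 13.9691.
a = μs = 6.565, b = (1−μ)s = 7.404.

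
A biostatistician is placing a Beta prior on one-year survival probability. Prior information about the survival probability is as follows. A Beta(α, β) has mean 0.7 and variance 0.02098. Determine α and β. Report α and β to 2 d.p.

α = 6.31, β = 2.70

By moment matching, α+β = μ(1−μ)/σ² − 1 = (0.7·0.3)/0.02098 − 1 = 10.0095 − 1 = 9.0095.
Since α/(α+β) = μ, α = 0.7·9.0095 = 6.31 and β = 0.3·9.0095 = 2.70.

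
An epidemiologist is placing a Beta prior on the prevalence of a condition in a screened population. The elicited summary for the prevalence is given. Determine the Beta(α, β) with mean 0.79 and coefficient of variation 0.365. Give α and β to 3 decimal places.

α = 0.786, β = 0.209

Var = (CV·μ)² = (0.365×0.79)² = 0.083146.
α+β = μ(1−μ)/Var − 1 = 0.1659/0.083146 − 1 = 0.9953.
Thus α = 0.79·0.9953 = 0.786 and β = 0.21·0.9953 = 0.209.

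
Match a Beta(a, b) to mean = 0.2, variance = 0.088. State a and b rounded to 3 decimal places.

a = 0.164, b = 0.655

By moment matching, a+b = μ(1−μ)/σ² − 1 = (0.2·0.8)/0.088 − 1 = 1.8182 − 1 = 0.8182.
Since a/(a+b) = μ, a = 0.2·0.8182 = 0.164 and b = 0.8·0.8182 = 0.655.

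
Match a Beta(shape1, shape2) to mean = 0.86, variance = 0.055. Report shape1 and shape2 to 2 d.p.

shape1 = 1.02, shape2 = 0.17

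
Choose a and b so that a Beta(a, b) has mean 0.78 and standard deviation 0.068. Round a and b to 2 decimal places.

First σ² = 0.004624. Setting a = μn, b = (1−μ)n with n = a+b,
μ(1−μ)/(n+1) = 0.004624 ⇒ n+1 = 0.1716/0.004624 = 37.1107 ⇒ n = 36.1107.
Hence a = 0.78×36.1107 = 28.17, b = 0.22×36.1107 = 7.94.

a = 28.17, b = 7.94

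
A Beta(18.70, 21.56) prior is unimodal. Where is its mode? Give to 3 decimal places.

0.463

With α,β > 1, mode = (α−1)/(α+β−2) = 17.70/38.26 = 0.463.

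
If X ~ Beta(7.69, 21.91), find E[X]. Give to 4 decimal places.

E[X] = α/(α+β) = 7.69/29.60 = 0.2598.

0.2598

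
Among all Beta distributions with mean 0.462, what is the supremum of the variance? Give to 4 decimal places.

For fixed mean μ the Beta variance is μ(1−μ)/(α+β+1), increasing as α+β decreases.
Its least upper bound (not attained) is μ(1−μ) = 0.462·0.538 = 0.2486.

0.2486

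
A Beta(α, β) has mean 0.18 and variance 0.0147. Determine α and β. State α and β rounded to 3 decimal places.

α = 1.627, β = 7.413

Write ν = α+β; then α = μν and Var = μ(1−μ)/(ν+1).
ν = μ(1−μ)/Var − 1 = 0.1476/0.0147 − 1 = 9.0408.
α = 0.18·9.0408 = 1.627, β = 0.82·9.0408 = 7.413.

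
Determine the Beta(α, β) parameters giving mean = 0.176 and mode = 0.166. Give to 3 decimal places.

With s = α+β: μ = α/s and mode = (α−1)/(s−2). Eliminating α = μs,
μs − 1 = m(s−2) ⇒ s(μ−m) = 1−2m ⇒ s = 0.668/0.010 = 66.8000.
So α = μs = 11.757, β = (1−μ)s = 55.043.

α = 11.757, β = 55.043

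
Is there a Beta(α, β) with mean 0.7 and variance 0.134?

The Beta variance bound is σ² < μ(1−μ).
Here μ(1−μ) = 0.7×0.3 = 0.21, and 0.134 < 0.21.

Yes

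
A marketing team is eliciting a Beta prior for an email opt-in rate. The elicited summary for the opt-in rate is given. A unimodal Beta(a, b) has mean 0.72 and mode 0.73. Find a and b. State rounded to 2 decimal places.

a = 33.12, b = 12.88

With s = a+b: μ = a/s and mode = (a−1)/(s−2). Eliminating a = μs,
μs − 1 = m(s−2) ⇒ s(μ−m) = 1−2m ⇒ s = -0.46/-0.01 = 46.0000.
So a = μs = 33.12, b = (1−μ)s = 12.88.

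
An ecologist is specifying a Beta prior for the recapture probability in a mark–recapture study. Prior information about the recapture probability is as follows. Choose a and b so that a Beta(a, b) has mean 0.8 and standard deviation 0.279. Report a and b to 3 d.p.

First σ² = 0.077841. Setting a = μn, b = (1−μ)n with n = a+b,
μ(1−μ)/(n+1) = 0.077841 ⇒ n+1 = 0.16/0.077841 = 2.0555 ⇒ n = 1.0555.
Hence a = 0.8×1.0555 = 0.844, b = 0.2×1.0555 = 0.211.

a = 0.844, b = 0.211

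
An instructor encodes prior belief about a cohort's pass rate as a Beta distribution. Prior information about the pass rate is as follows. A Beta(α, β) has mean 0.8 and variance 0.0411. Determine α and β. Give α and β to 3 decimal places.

α = 2.314, β = 0.579

By moment matching, α+β = μ(1−μ)/σ² − 1 = (0.8·0.2)/0.0411 − 1 = 3.8929 − 1 = 2.8929.
Since α/(α+β) = μ, α = 0.8·2.8929 = 2.314 and β = 0.2·2.8929 = 0.579.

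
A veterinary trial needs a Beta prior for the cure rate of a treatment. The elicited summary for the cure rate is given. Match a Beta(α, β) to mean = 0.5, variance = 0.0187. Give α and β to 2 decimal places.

α = 6.18, β = 6.18

By moment matching, α+β = μ(1−μ)/σ² − 1 = (0.5·0.5)/0.0187 − 1 = 13.3690 − 1 = 12.3690.
Since α/(α+β) = μ, α = 0.5·12.3690 = 6.18 and β = 0.5·12.3690 = 6.18.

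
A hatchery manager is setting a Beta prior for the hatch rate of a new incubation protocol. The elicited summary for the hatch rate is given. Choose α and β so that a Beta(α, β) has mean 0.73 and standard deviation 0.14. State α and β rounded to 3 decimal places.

Variance = 0.14² = 0.0196. The moment-matching identity α+β = μ(1−μ)/Var − 1 gives
α+β = 0.1971/0.0196 − 1 = 9.0561, so α = μ·9.0561 = 6.611 and β = (1−μ)·9.0561 = 2.445.

α = 6.611, β = 2.445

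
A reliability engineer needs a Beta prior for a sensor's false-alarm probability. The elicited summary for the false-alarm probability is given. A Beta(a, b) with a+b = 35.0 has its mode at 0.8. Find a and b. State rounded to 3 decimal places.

Since the density peak of Beta(a,b) is at (a−1)/(a+b−2),
a = 1 + 0.8(35.0−2) = 27.400 and b = 35.0 − 27.400 = 7.600.

a = 27.400, b = 7.600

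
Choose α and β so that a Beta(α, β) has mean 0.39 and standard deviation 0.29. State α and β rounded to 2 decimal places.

α = 0.71, β = 1.12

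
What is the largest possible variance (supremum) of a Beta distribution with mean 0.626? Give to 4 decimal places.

For fixed mean μ the Beta variance is μ(1−μ)/(α+β+1), increasing as α+β decreases.
Its least upper bound (not attained) is μ(1−μ) = 0.626·0.374 = 0.2341.

0.2341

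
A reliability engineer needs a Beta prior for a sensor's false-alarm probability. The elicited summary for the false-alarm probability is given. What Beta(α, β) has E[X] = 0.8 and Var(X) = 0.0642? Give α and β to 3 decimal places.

α = 1.194, β = 0.298

By moment matching, α+β = μ(1−μ)/σ² − 1 = (0.8·0.2)/0.0642 − 1 = 2.4922 − 1 = 1.4922.
Since α/(α+β) = μ, α = 0.8·1.4922 = 1.194 and β = 0.2·1.4922 = 0.298.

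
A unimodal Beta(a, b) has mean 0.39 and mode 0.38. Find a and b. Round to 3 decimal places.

Let s = a+b. Mean gives a = μs = 0.39s; mode gives (a−1)/(s−2) = 0.38.
Substituting: 0.39s − 1 = 0.38(s−2) = 0.38s − 0.76, so 0.01s = 0.24 and s = 24.0000.
Then a = 0.39×24.0000 = 9.360 and b = s−a = 14.640.

a = 9.360, b = 14.640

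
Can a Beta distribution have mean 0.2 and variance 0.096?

Yes

A Beta with mean μ has variance μ(1−μ)/(α+β+1) < μ(1−μ).
Here μ(1−μ) = 0.2×0.8 = 0.16, and 0.096 < 0.16.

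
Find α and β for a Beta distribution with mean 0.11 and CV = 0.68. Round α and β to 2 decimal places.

Var = (CV·μ)² = (0.68×0.11)² = 0.005595.
α+β = μ(1−μ)/Var − 1 = 0.0979/0.005595 − 1 = 16.4976.
Thus α = 0.11·16.4976 = 1.81 and β = 0.89·16.4976 = 14.68.

α = 1.81, β = 14.68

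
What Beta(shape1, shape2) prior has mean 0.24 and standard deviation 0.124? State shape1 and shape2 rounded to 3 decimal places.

Variance = 0.124² = 0.015376. The moment-matching identity shape1+shape2 = μ(1−μ)/Var − 1 gives
shape1+shape2 = 0.1824/0.015376 − 1 = 10.8626, so shape1 = μ·10.8626 = 2.607 and shape2 = (1−μ)·10.8626 = 8.256.

shape1 = 2.607, shape2 = 8.256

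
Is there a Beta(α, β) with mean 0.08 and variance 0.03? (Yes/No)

Yes

A Beta with mean μ has variance μ(1−μ)/(α+β+1) < μ(1−μ).
Here μ(1−μ) = 0.08×0.92 = 0.0736, and 0.03 < 0.0736.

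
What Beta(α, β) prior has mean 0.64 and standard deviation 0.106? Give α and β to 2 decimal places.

σ² = 0.106² = 0.011236.
With s = α+β, Var = μ(1−μ)/(s+1), so s+1 = (0.64×0.36)/0.011236 = 20.5055 and s = 19.5055.
α = μs = 12.48, β = (1−μ)s = 7.02.

α = 12.48, β = 7.02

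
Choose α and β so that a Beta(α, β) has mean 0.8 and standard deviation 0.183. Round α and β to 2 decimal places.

σ² = 0.183² = 0.033489.
With s = α+β, Var = μ(1−μ)/(s+1), so s+1 = (0.8×0.2)/0.033489 = 4.7777 and s = 3.7777.
α = μs = 3.02, β = (1−μ)s = 0.76.

α = 3.02, β = 0.76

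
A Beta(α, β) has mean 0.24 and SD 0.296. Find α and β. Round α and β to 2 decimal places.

α = 0.26, β = 0.82

σ² = 0.296² = 0.087616.
With s = α+β, Var = μ(1−μ)/(s+1), so s+1 = (0.24×0.76)/0.087616 = 2.0818 and s = 1.0818.
α = μs = 0.26, β = (1−μ)s = 0.82.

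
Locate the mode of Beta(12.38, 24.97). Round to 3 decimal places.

0.322

The density x^(α−1)(1−x)^(β−1) is maximised at (α−1)/(α+β−2) = 11.38/35.35 = 0.322.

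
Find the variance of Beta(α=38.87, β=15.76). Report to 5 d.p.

Var = αβ/[(α+β)²(α+β+1)] = (38.87×15.76)/(54.63²×55.63) = 612.5912/166024.224747 = 0.00369.

0.00369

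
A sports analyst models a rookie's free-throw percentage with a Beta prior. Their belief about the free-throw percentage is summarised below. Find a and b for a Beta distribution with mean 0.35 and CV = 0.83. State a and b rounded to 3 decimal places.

σ = CV·μ = 0.83×0.35 = 0.29050, so σ² = 0.084390.
s+1 = μ(1−μ)/σ² = 0.2275/0.084390 = 2.6958, so s = a+b = 1.6958.
a = μs = 0.594, b = (1−μ)s = 1.102.

a = 0.594, b = 1.102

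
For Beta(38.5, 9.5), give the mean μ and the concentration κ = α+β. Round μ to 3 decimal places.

κ = α+β = 38.5+9.5 = 48.0; μ = α/κ = 38.5/48.0 = 0.802.

μ = 0.802, κ = 48.0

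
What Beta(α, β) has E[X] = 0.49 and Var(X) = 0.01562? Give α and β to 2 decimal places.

α = 7.35, β = 7.65

Let s = α+β. The Beta variance is μ(1−μ)/(s+1).
So s+1 = μ(1−μ)/σ² = (0.49×0.51)/0.01562 = 0.2499/0.01562 = 15.9987, giving s = 14.9987.
Then α = μs = 0.49×14.9987 = 7.35 and β = (1−μ)s = 0.51×14.9987 = 7.65.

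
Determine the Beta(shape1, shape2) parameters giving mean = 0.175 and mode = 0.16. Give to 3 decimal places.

shape1 = 7.933, shape2 = 37.400

Let s = shape1+shape2. Mean gives shape1 = μs = 0.175s; mode gives (shape1−1)/(s−2) = 0.16.
Substituting: 0.175s − 1 = 0.16(s−2) = 0.16s − 0.32, so 0.015s = 0.68 and s = 45.3333.
Then shape1 = 0.175×45.3333 = 7.933 and shape2 = s−shape1 = 37.400.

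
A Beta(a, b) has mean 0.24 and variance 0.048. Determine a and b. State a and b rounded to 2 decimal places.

Write ν = a+b; then a = μν and Var = μ(1−μ)/(ν+1).
ν = μ(1−μ)/Var − 1 = 0.1824/0.048 − 1 = 2.8000.
a = 0.24·2.8000 = 0.67, b = 0.76·2.8000 = 2.13.

a = 0.67, b = 2.13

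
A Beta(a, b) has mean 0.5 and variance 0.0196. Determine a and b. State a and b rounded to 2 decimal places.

Let s = a+b. The Beta variance is μ(1−μ)/(s+1).
So s+1 = μ(1−μ)/σ² = (0.5×0.5)/0.0196 = 0.25/0.0196 = 12.7551, giving s = 11.7551.
Then a = μs = 0.5×11.7551 = 5.88 and b = (1−μ)s = 0.5×11.7551 = 5.88.

a = 5.88, b = 5.88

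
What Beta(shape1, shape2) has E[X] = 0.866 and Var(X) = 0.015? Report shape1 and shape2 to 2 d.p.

Write ν = shape1+shape2; then shape1 = μν and Var = μ(1−μ)/(ν+1).
ν = μ(1−μ)/Var − 1 = 0.116044/0.015 − 1 = 6.7363.
shape1 = 0.866·6.7363 = 5.83, shape2 = 0.134·6.7363 = 0.90.

shape1 = 5.83, shape2 = 0.90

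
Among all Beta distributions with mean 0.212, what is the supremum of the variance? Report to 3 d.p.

Var = μ(1−μ)/(α+β+1), which approaches μ(1−μ) as α+β → 0.
So the supremum is μ(1−μ) = 0.212×0.788 = 0.167.

0.167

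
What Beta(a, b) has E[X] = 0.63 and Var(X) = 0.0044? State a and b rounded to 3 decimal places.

a = 32.746, b = 19.232

By moment matching, a+b = μ(1−μ)/σ² − 1 = (0.63·0.37)/0.0044 − 1 = 52.9773 − 1 = 51.9773.
Since a/(a+b) = μ, a = 0.63·51.9773 = 32.746 and b = 0.37·51.9773 = 19.232.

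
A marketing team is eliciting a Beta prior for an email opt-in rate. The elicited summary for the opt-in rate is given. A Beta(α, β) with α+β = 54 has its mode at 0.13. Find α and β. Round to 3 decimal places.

Mode = (α−1)/(κ−2) with κ = α+β, so α−1 = 0.13·52 = 6.760.
α = 7.760; β = κ − α = 46.240.

α = 7.760, β = 46.240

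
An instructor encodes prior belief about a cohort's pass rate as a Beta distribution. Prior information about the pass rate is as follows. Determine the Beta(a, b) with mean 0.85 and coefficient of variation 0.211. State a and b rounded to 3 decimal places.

a = 2.519, b = 0.445

Var = (CV·μ)² = (0.211×0.85)² = 0.032166.
a+b = μ(1−μ)/Var − 1 = 0.1275/0.032166 − 1 = 2.9638.
Thus a = 0.85·2.9638 = 2.519 and b = 0.15·2.9638 = 0.445.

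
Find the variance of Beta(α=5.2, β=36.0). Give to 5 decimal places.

α+β = 41.2 and αβ = 187.20, so Var = αβ/[(α+β)²(α+β+1)] = 187.20/71631.968 = 0.00261.

0.00261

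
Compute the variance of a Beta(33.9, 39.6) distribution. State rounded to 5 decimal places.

0.00334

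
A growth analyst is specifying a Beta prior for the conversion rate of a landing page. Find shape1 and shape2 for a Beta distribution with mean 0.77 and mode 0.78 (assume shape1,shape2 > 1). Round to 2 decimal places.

shape1 = 43.12, shape2 = 12.88

With s = shape1+shape2: μ = shape1/s and mode = (shape1−1)/(s−2). Eliminating shape1 = μs,
μs − 1 = m(s−2) ⇒ s(μ−m) = 1−2m ⇒ s = -0.56/-0.01 = 56.0000.
So shape1 = μs = 43.12, shape2 = (1−μ)s = 12.88.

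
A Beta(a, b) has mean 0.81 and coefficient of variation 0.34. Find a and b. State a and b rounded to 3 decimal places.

Var = (CV·μ)² = (0.34×0.81)² = 0.075845.
a+b = μ(1−μ)/Var − 1 = 0.1539/0.075845 − 1 = 1.0291.
Thus a = 0.81·1.0291 = 0.834 and b = 0.19·1.0291 = 0.196.

a = 0.834, b = 0.196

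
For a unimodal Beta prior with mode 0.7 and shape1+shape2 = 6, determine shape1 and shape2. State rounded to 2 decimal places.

For shape1,shape2>1 the mode is (shape1−1)/(shape1+shape2−2), so shape1 = mode·(κ−2)+1 = 0.7×4+1 = 3.80.
And shape2 = (1−mode)·(κ−2)+1 = 0.3×4+1 = 2.20.

shape1 = 3.80, shape2 = 2.20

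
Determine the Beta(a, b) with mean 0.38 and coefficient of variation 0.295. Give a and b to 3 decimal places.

Var = (CV·μ)² = (0.295×0.38)² = 0.012566.
a+b = μ(1−μ)/Var − 1 = 0.2356/0.012566 − 1 = 17.7484.
Thus a = 0.38·17.7484 = 6.744 and b = 0.62·17.7484 = 11.004.

a = 6.744, b = 11.004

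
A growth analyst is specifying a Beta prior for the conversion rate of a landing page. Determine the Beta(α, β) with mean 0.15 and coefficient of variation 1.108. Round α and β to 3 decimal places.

α = 0.542, β = 3.073

Var = (CV·μ)² = (1.108×0.15)² = 0.027622.
α+β = μ(1−μ)/Var − 1 = 0.1275/0.027622 − 1 = 3.6158.
Thus α = 0.15·3.6158 = 0.542 and β = 0.85·3.6158 = 3.073.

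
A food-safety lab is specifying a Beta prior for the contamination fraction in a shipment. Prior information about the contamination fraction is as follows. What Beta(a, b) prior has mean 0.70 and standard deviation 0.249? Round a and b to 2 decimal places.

σ² = 0.249² = 0.062001.
With s = a+b, Var = μ(1−μ)/(s+1), so s+1 = (0.70×0.30)/0.062001 = 3.3870 and s = 2.3870.
a = μs = 1.67, b = (1−μ)s = 0.72.

a = 1.67, b = 0.72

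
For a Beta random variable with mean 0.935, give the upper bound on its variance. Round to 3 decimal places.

0.061

Var = μ(1−μ)/(α+β+1), which approaches μ(1−μ) as α+β → 0.
So the supremum is μ(1−μ) = 0.935×0.065 = 0.061.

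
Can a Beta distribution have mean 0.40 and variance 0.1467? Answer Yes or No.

A Beta with mean μ has variance μ(1−μ)/(α+β+1) < μ(1−μ).
Here μ(1−μ) = 0.40×0.60 = 0.2400, and 0.1467 < 0.2400.

Yes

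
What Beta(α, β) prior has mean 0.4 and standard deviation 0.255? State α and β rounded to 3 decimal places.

α = 1.076, β = 1.615

Variance = 0.255² = 0.065025. The moment-matching identity α+β = μ(1−μ)/Var − 1 gives
α+β = 0.24/0.065025 − 1 = 2.6909, so α = μ·2.6909 = 1.076 and β = (1−μ)·2.6909 = 1.615.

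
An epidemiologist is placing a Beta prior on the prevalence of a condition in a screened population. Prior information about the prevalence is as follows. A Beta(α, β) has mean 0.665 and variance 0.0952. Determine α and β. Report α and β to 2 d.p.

α = 0.89, β = 0.45

Write ν = α+β; then α = μν and Var = μ(1−μ)/(ν+1).
ν = μ(1−μ)/Var − 1 = 0.222775/0.0952 − 1 = 1.3401.
α = 0.665·1.3401 = 0.89, β = 0.335·1.3401 = 0.45.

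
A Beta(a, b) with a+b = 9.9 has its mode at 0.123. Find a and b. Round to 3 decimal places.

a = 1.972, b = 7.928

Since the density peak of Beta(a,b) is at (a−1)/(a+b−2),
a = 1 + 0.123(9.9−2) = 1.972 and b = 9.9 − 1.972 = 7.928.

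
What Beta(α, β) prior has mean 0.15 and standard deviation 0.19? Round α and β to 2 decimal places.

α = 0.38, β = 2.15

σ² = 0.19² = 0.0361.
With s = α+β, Var = μ(1−μ)/(s+1), so s+1 = (0.15×0.85)/0.0361 = 3.5319 and s = 2.5319.
α = μs = 0.38, β = (1−μ)s = 2.15.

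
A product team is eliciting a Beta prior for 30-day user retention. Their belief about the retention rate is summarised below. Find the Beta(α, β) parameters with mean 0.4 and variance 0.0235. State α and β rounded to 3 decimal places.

α = 3.685, β = 5.528

Write ν = α+β; then α = μν and Var = μ(1−μ)/(ν+1).
ν = μ(1−μ)/Var − 1 = 0.24/0.0235 − 1 = 9.2128.
α = 0.4·9.2128 = 3.685, β = 0.6·9.2128 = 5.528.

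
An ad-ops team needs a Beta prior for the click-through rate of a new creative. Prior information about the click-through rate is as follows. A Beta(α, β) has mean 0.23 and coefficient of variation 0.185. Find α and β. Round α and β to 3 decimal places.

α = 22.268, β = 74.550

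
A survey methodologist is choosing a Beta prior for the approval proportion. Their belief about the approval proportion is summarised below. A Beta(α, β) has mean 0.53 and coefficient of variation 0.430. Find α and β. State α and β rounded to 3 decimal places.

Var = (CV·μ)² = (0.430×0.53)² = 0.051938.
α+β = μ(1−μ)/Var − 1 = 0.2491/0.051938 − 1 = 3.7961.
Thus α = 0.53·3.7961 = 2.012 and β = 0.47·3.7961 = 1.784.

α = 2.012, β = 1.784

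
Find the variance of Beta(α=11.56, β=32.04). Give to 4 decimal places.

0.0044

α+β = 43.60 and αβ = 370.3824, so Var = αβ/[(α+β)²(α+β+1)] = 370.3824/84782.816000 = 0.0044.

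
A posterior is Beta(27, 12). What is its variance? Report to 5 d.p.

0.00533

μ = 27/39 = 0.692308; Var = μ(1−μ)/(α+β+1) = 0.2130178/40 = 0.00533.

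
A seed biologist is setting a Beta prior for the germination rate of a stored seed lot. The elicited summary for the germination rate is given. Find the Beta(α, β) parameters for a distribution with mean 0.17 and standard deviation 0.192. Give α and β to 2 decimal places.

σ² = 0.192² = 0.036864.
With s = α+β, Var = μ(1−μ)/(s+1), so s+1 = (0.17×0.83)/0.036864 = 3.8276 and s = 2.8276.
α = μs = 0.48, β = (1−μ)s = 2.35.

α = 0.48, β = 2.35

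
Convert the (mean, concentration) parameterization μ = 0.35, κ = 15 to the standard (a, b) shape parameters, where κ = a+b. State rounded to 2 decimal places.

Split κ in proportion μ : (1−μ): a = 0.35·15 = 5.25, b = 15 − 5.25 = 9.75.

a = 5.25, b = 9.75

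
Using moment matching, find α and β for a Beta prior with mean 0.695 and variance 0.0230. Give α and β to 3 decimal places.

α = 5.710, β = 2.506

By moment matching, α+β = μ(1−μ)/σ² − 1 = (0.695·0.305)/0.0230 − 1 = 9.2163 − 1 = 8.2163.
Since α/(α+β) = μ, α = 0.695·8.2163 = 5.710 and β = 0.305·8.2163 = 2.506.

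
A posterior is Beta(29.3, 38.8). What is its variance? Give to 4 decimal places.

0.0035

α+β = 68.1 and αβ = 1136.84, so Var = αβ/[(α+β)²(α+β+1)] = 1136.84/320458.851 = 0.0035.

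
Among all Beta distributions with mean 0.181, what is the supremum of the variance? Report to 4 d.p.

0.1482

For fixed mean μ the Beta variance is μ(1−μ)/(α+β+1), increasing as α+β decreases.
Its least upper bound (not attained) is μ(1−μ) = 0.181·0.819 = 0.1482.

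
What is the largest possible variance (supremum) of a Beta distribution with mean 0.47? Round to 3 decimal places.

0.249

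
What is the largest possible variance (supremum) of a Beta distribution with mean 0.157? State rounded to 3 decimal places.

0.132

For fixed mean μ the Beta variance is μ(1−μ)/(α+β+1), increasing as α+β decreases.
Its least upper bound (not attained) is μ(1−μ) = 0.157·0.843 = 0.132.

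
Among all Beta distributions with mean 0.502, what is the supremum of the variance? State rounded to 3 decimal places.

0.250

Var = μ(1−μ)/(α+β+1), which approaches μ(1−μ) as α+β → 0.
So the supremum is μ(1−μ) = 0.502×0.498 = 0.250.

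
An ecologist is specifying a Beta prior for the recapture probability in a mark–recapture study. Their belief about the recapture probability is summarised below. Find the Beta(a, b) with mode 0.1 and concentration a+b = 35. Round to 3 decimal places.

a = 4.300, b = 30.700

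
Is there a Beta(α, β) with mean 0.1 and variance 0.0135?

The Beta variance bound is σ² < μ(1−μ).
Here μ(1−μ) = 0.1×0.9 = 0.09, and 0.0135 < 0.09.

Yes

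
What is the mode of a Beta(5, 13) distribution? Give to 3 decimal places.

0.250

With α,β > 1, mode = (α−1)/(α+β−2) = 4/16 = 0.250.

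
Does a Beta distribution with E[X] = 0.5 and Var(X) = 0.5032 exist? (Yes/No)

A Beta with mean μ has variance μ(1−μ)/(α+β+1) < μ(1−μ).
Here μ(1−μ) = 0.5×0.5 = 0.25, and 0.5032 ≥ 0.25.

No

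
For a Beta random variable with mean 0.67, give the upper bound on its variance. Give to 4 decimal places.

0.2211

Var = μ(1−μ)/(α+β+1), which approaches μ(1−μ) as α+β → 0.
So the supremum is μ(1−μ) = 0.67×0.33 = 0.2211.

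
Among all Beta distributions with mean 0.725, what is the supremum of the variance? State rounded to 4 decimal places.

0.1994

For fixed mean μ the Beta variance is μ(1−μ)/(α+β+1), increasing as α+β decreases.
Its least upper bound (not attained) is μ(1−μ) = 0.725·0.275 = 0.1994.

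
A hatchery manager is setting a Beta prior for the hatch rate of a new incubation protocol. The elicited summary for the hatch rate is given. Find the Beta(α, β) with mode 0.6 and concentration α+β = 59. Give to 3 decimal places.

Since the density peak of Beta(α,β) is at (α−1)/(α+β−2),
α = 1 + 0.6(59−2) = 35.200 and β = 59 − 35.200 = 23.800.

α = 35.200, β = 23.800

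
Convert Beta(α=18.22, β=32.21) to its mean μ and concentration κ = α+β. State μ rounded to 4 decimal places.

κ = α+β = 18.22+32.21 = 50.43; μ = α/κ = 18.22/50.43 = 0.3613.

μ = 0.3613, κ = 50.43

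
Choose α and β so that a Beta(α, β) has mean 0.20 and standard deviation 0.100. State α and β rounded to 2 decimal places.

α = 3.00, β = 12.00

First σ² = 0.010000. Setting α = μn, β = (1−μ)n with n = α+β,
μ(1−μ)/(n+1) = 0.010000 ⇒ n+1 = 0.1600/0.010000 = 16.0000 ⇒ n = 15.0000.
Hence α = 0.20×15.0000 = 3.00, β = 0.80×15.0000 = 12.00.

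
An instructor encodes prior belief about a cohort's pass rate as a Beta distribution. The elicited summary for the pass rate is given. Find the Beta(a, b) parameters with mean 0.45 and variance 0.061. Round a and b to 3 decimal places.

a = 1.376, b = 1.682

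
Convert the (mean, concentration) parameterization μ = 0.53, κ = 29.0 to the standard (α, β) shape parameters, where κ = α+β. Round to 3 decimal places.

α = 15.370, β = 13.630

Split κ in proportion μ : (1−μ): α = 0.53·29.0 = 15.370, β = 29.0 − 15.370 = 13.630.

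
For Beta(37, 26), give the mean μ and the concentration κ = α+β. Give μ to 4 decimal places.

μ = 0.5873, κ = 63

κ = α+β = 37+26 = 63; μ = α/κ = 37/63 = 0.5873.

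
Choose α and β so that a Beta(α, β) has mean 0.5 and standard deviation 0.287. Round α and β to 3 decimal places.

α = 1.018, β = 1.018

Variance = 0.287² = 0.082369. The moment-matching identity α+β = μ(1−μ)/Var − 1 gives
α+β = 0.25/0.082369 − 1 = 2.0351, so α = μ·2.0351 = 1.018 and β = (1−μ)·2.0351 = 1.018.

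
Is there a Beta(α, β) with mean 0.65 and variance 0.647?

No

The Beta variance bound is σ² < μ(1−μ).
Here μ(1−μ) = 0.65×0.35 = 0.2275, and 0.647 ≥ 0.2275.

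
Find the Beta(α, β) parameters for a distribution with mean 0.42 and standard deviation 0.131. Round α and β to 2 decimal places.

α = 5.54, β = 7.65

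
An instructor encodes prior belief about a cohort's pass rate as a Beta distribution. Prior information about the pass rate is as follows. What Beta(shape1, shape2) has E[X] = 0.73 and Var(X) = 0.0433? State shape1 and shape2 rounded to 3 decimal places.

shape1 = 2.593, shape2 = 0.959

By moment matching, shape1+shape2 = μ(1−μ)/σ² − 1 = (0.73·0.27)/0.0433 − 1 = 4.5520 − 1 = 3.5520.
Since shape1/(shape1+shape2) = μ, shape1 = 0.73·3.5520 = 2.593 and shape2 = 0.27·3.5520 = 0.959.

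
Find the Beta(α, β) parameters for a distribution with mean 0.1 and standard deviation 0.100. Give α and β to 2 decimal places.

First σ² = 0.010000. Setting α = μn, β = (1−μ)n with n = α+β,
μ(1−μ)/(n+1) = 0.010000 ⇒ n+1 = 0.09/0.010000 = 9.0000 ⇒ n = 8.0000.
Hence α = 0.1×8.0000 = 0.80, β = 0.9×8.0000 = 7.20.

α = 0.80, β = 7.20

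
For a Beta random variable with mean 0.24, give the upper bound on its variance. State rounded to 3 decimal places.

For fixed mean μ the Beta variance is μ(1−μ)/(α+β+1), increasing as α+β decreases.
Its least upper bound (not attained) is μ(1−μ) = 0.24·0.76 = 0.182.

0.182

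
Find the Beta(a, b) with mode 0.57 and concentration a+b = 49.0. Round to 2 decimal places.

Mode = (a−1)/(κ−2) with κ = a+b, so a−1 = 0.57·47.0 = 26.79.
a = 27.79; b = κ − a = 21.21.

a = 27.79, b = 21.21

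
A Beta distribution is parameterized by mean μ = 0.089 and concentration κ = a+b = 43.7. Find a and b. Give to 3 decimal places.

Split κ in proportion μ : (1−μ): a = 0.089·43.7 = 3.889, b = 43.7 − 3.889 = 39.811.

a = 3.889, b = 39.811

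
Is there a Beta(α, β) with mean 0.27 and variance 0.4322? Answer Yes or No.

The Beta variance bound is σ² < μ(1−μ).
Here μ(1−μ) = 0.27×0.73 = 0.1971, and 0.4322 ≥ 0.1971.

No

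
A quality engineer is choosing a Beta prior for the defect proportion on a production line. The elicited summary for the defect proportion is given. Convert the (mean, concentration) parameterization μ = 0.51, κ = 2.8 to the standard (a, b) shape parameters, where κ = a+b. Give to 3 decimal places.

a = 1.428, b = 1.372

a = μκ = 0.51×2.8 = 1.428 and b = (1−μ)κ = 0.49×2.8 = 1.372.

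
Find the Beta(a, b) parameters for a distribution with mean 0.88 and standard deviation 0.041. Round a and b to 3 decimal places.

a = 54.401, b = 7.418

Variance = 0.041² = 0.001681. The moment-matching identity a+b = μ(1−μ)/Var − 1 gives
a+b = 0.1056/0.001681 − 1 = 61.8198, so a = μ·61.8198 = 54.401 and b = (1−μ)·61.8198 = 7.418.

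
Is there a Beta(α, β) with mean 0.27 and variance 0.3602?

No

A Beta with mean μ has variance μ(1−μ)/(α+β+1) < μ(1−μ).
Here μ(1−μ) = 0.27×0.73 = 0.1971, and 0.3602 ≥ 0.1971.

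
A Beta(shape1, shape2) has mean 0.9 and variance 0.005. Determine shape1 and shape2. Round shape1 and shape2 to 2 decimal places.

Let s = shape1+shape2. The Beta variance is μ(1−μ)/(s+1).
So s+1 = μ(1−μ)/σ² = (0.9×0.1)/0.005 = 0.09/0.005 = 18.0000, giving s = 17.0000.
Then shape1 = μs = 0.9×17.0000 = 15.30 and shape2 = (1−μ)s = 0.1×17.0000 = 1.70.

shape1 = 15.30, shape2 = 1.70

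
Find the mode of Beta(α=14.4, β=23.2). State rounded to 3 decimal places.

The density x^(α−1)(1−x)^(β−1) is maximised at (α−1)/(α+β−2) = 13.4/35.6 = 0.376.

0.376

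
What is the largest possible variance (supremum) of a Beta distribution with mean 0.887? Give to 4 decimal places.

0.1002

Var = μ(1−μ)/(α+β+1), which approaches μ(1−μ) as α+β → 0.
So the supremum is μ(1−μ) = 0.887×0.113 = 0.1002.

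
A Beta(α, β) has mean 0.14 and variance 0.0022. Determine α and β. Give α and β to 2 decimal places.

Let s = α+β. The Beta variance is μ(1−μ)/(s+1).
So s+1 = μ(1−μ)/σ² = (0.14×0.86)/0.0022 = 0.1204/0.0022 = 54.7273, giving s = 53.7273.
Then α = μs = 0.14×53.7273 = 7.52 and β = (1−μ)s = 0.86×53.7273 = 46.21.

α = 7.52, β = 46.21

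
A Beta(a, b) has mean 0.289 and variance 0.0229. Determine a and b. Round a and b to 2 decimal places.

Write ν = a+b; then a = μν and Var = μ(1−μ)/(ν+1).
ν = μ(1−μ)/Var − 1 = 0.205479/0.0229 − 1 = 7.9729.
a = 0.289·7.9729 = 2.30, b = 0.711·7.9729 = 5.67.

a = 2.30, b = 5.67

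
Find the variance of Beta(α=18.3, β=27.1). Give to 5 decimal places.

Var = αβ/[(α+β)²(α+β+1)] = (18.3×27.1)/(45.4²×46.4) = 495.93/95637.824 = 0.00519.

0.00519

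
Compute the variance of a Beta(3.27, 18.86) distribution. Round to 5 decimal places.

μ = 3.27/22.13 = 0.147763; Var = μ(1−μ)/(α+β+1) = 0.1259292/23.13 = 0.00544.

0.00544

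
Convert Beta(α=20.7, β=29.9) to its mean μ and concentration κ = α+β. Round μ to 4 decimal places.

κ = α+β = 20.7+29.9 = 50.6; μ = α/κ = 20.7/50.6 = 0.4091.

μ = 0.4091, κ = 50.6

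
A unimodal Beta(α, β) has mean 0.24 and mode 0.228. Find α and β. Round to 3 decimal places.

α = 10.880, β = 34.453

With s = α+β: μ = α/s and mode = (α−1)/(s−2). Eliminating α = μs,
μs − 1 = m(s−2) ⇒ s(μ−m) = 1−2m ⇒ s = 0.544/0.012 = 45.3333.
So α = μs = 10.880, β = (1−μ)s = 34.453.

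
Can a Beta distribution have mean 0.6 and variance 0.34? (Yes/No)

No

The Beta variance bound is σ² < μ(1−μ).
Here μ(1−μ) = 0.6×0.4 = 0.24, and 0.34 ≥ 0.24.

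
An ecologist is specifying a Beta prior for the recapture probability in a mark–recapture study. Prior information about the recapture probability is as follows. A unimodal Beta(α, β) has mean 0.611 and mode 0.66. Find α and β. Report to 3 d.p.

Let s = α+β. Mean gives α = μs = 0.611s; mode gives (α−1)/(s−2) = 0.66.
Substituting: 0.611s − 1 = 0.66(s−2) = 0.66s − 1.32, so -0.049s = -0.32 and s = 6.5306.
Then α = 0.611×6.5306 = 3.990 and β = s−α = 2.540.

α = 3.990, β = 2.540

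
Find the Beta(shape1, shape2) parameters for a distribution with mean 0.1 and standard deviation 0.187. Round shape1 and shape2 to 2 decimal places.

First σ² = 0.034969. Setting shape1 = μn, shape2 = (1−μ)n with n = shape1+shape2,
μ(1−μ)/(n+1) = 0.034969 ⇒ n+1 = 0.09/0.034969 = 2.5737 ⇒ n = 1.5737.
Hence shape1 = 0.1×1.5737 = 0.16, shape2 = 0.9×1.5737 = 1.42.

shape1 = 0.16, shape2 = 1.42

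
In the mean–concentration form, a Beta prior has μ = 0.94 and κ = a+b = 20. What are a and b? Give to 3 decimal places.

Split κ in proportion μ : (1−μ): a = 0.94·20 = 18.800, b = 20 − 18.800 = 1.200.

a = 18.800, b = 1.200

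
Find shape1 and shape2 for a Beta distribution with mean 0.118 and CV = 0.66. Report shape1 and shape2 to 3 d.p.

Var = (CV·μ)² = (0.66×0.118)² = 0.006065.
shape1+shape2 = μ(1−μ)/Var − 1 = 0.104076/0.006065 − 1 = 16.1593.
Thus shape1 = 0.118·16.1593 = 1.907 and shape2 = 0.882·16.1593 = 14.252.

shape1 = 1.907, shape2 = 14.252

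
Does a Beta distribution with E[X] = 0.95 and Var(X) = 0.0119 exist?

The Beta variance bound is σ² < μ(1−μ).
Here μ(1−μ) = 0.95×0.05 = 0.0475, and 0.0119 < 0.0475.

Yes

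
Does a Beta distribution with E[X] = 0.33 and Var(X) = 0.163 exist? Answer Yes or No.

Yes

A Beta with mean μ has variance μ(1−μ)/(α+β+1) < μ(1−μ).
Here μ(1−μ) = 0.33×0.67 = 0.2211, and 0.163 < 0.2211.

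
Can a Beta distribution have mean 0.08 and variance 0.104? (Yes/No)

For any Beta, Var(X) < E[X]·(1−E[X]).
Here μ(1−μ) = 0.08×0.92 = 0.0736, and 0.104 ≥ 0.0736.

No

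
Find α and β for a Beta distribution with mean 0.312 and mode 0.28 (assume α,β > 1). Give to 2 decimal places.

With s = α+β: μ = α/s and mode = (α−1)/(s−2). Eliminating α = μs,
μs − 1 = m(s−2) ⇒ s(μ−m) = 1−2m ⇒ s = 0.44/0.032 = 13.7500.
So α = μs = 4.29, β = (1−μ)s = 9.46.

α = 4.29, β = 9.46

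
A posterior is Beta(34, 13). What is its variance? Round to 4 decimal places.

0.0042

μ = 34/47 = 0.723404; Var = μ(1−μ)/(α+β+1) = 0.2000905/48 = 0.0042.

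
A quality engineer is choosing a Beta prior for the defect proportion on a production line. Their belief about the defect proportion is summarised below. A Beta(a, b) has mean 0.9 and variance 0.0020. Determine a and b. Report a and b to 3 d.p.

a = 39.600, b = 4.400

Write ν = a+b; then a = μν and Var = μ(1−μ)/(ν+1).
ν = μ(1−μ)/Var − 1 = 0.09/0.0020 − 1 = 44.0000.
a = 0.9·44.0000 = 39.600, b = 0.1·44.0000 = 4.400.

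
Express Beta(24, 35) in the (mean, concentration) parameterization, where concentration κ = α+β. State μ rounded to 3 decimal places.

μ = 0.407, κ = 59

κ = α+β = 24+35 = 59; μ = α/κ = 24/59 = 0.407.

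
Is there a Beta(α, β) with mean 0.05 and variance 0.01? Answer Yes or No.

Yes

The Beta variance bound is σ² < μ(1−μ).
Here μ(1−μ) = 0.05×0.95 = 0.0475, and 0.01 < 0.0475.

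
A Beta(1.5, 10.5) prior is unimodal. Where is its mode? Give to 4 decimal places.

The density x^(α−1)(1−x)^(β−1) is maximised at (α−1)/(α+β−2) = 0.5/10.0 = 0.0500.

0.0500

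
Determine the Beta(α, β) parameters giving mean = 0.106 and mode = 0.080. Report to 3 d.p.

α = 3.425, β = 28.883

Let s = α+β. Mean gives α = μs = 0.106s; mode gives (α−1)/(s−2) = 0.080.
Substituting: 0.106s − 1 = 0.080(s−2) = 0.080s − 0.160, so 0.026s = 0.840 and s = 32.3077.
Then α = 0.106×32.3077 = 3.425 and β = s−α = 28.883.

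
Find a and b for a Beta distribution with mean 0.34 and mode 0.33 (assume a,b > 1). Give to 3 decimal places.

With s = a+b: μ = a/s and mode = (a−1)/(s−2). Eliminating a = μs,
μs − 1 = m(s−2) ⇒ s(μ−m) = 1−2m ⇒ s = 0.34/0.01 = 34.0000.
So a = μs = 11.560, b = (1−μ)s = 22.440.

a = 11.560, b = 22.440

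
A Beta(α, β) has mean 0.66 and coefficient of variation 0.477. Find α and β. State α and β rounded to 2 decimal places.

α = 0.83, β = 0.43

σ = CV·μ = 0.477×0.66 = 0.31482, so σ² = 0.099112.
s+1 = μ(1−μ)/σ² = 0.2244/0.099112 = 2.2641, so s = α+β = 1.2641.
α = μs = 0.83, β = (1−μ)s = 0.43.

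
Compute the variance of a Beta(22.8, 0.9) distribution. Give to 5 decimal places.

0.00148

μ = 22.8/23.7 = 0.962025; Var = μ(1−μ)/(α+β+1) = 0.0365326/24.7 = 0.00148.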